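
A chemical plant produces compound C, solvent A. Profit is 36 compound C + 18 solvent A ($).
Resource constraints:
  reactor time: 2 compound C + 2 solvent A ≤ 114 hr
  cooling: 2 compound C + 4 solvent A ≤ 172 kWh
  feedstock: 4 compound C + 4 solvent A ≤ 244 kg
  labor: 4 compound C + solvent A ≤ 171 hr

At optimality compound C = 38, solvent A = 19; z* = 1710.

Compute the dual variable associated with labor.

Check each constraint at x*: reactor time 114/114 (tight); cooling 152/172 (slack 20); feedstock 228/244 (slack 16); labor 171/171 (tight).
Since cooling, feedstock are not tight, their duals are 0.
From A_Bᵀ y = c: 2·y_reactor time + 4·y_labor = 36; 2·y_reactor time + 1·y_labor = 18.
Solving: y_reactor time = 6, y_labor = 6.
Shadow price of labor = 6.

6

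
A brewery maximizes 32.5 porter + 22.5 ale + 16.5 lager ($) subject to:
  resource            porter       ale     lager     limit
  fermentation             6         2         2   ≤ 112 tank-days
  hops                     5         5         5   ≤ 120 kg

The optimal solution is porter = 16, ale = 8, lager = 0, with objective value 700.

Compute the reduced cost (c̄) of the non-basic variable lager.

At the optimum: fermentation uses 112 of 112 (binding); hops uses 120 of 120 (binding).
Dual feasibility on the basic columns requires 6·y_fermentation + 5·y_hops = 32.5, 2·y_fermentation + 5·y_hops = 22.5.
This yields shadow prices y_fermentation = 2.5, y_hops = 3.5.
Reduced cost of lager: c₃ − yᵀa₃ = 16.5 − (2.5·2 + 3.5·5) = 16.5 − 22.5 = -6.

-6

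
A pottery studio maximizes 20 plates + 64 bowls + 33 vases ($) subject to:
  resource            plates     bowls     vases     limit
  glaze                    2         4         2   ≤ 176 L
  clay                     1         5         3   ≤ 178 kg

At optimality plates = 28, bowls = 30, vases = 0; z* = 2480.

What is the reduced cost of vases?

Both glaze and clay are binding at x*.
The binding rows give the dual system: 2·y_glaze + 1·y_clay = 20 and 4·y_glaze + 5·y_clay = 64.
Solving: y_glaze = 6, y_clay = 8.
Reduced cost of vases: c₃ − yᵀa₃ = 33 − (6·2 + 8·3) = 33 − 36 = -3.

-3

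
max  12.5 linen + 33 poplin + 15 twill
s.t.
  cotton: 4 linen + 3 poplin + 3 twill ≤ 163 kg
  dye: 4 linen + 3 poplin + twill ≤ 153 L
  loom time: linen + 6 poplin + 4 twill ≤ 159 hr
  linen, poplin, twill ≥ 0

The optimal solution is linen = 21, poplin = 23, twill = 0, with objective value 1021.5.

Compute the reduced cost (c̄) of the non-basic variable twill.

Check each constraint at x*: cotton 153/163 (slack 10); dye 153/153 (tight); loom time 159/159 (tight).
Slack constraints have shadow price 0 (complementary slackness).
Dual feasibility on the basic columns requires 4·y_dye + 1·y_loom time = 12.5, 3·y_dye + 6·y_loom time = 33.
This yields shadow prices y_dye = 2, y_loom time = 4.5.
Reduced cost of twill: c₃ − yᵀa₃ = 15 − (2·1 + 4.5·4) = 15 − 20 = -5.

-5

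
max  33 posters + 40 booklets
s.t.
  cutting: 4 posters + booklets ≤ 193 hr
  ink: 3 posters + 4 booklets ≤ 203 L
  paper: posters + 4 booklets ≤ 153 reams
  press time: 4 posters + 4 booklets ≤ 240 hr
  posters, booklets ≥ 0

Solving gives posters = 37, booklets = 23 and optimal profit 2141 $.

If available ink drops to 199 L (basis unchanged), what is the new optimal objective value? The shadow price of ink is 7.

2113

Δb = -4, so new z* = 2141 + (7)·(-4) = 2141 − 28 = 2113.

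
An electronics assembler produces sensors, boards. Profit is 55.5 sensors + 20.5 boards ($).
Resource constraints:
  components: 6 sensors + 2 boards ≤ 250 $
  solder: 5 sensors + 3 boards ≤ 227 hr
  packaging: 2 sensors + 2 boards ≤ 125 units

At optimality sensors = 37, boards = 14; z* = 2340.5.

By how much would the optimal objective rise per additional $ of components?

Binding: components and solder. Non-binding: packaging (23 unused).
By complementary slackness, y = 0 for the non-binding constraint.
From A_Bᵀ y = c: 6·y_components + 5·y_solder = 55.5; 2·y_components + 3·y_solder = 20.5.
Solving: y_components = 8, y_solder = 1.5.
Shadow price of components = 8.

8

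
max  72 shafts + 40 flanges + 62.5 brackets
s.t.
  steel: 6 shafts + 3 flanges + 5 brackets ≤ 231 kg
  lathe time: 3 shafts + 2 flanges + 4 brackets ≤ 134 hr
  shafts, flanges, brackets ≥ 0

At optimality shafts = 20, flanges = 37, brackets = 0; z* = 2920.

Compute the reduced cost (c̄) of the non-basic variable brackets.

-9.5

At the optimum: steel uses 231 of 231 (binding); lathe time uses 134 of 134 (binding).
The binding rows give the dual system: 6·y_steel + 3·y_lathe time = 72 and 3·y_steel + 2·y_lathe time = 40.
Solving: y_steel = 8, y_lathe time = 8.
Reduced cost of brackets: c₃ − yᵀa₃ = 62.5 − (8·5 + 8·4) = 62.5 − 72 = -9.5.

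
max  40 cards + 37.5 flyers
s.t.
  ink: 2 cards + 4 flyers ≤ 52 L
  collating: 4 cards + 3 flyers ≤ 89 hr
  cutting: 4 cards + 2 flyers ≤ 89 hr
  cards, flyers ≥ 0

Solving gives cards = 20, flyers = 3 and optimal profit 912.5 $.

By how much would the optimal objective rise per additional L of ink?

Binding: ink and collating. Non-binding: cutting (3 unused).
By complementary slackness, y = 0 for the non-binding constraint.
Dual feasibility on the basic columns requires 2·y_ink + 4·y_collating = 40, 4·y_ink + 3·y_collating = 37.5.
This yields shadow prices y_ink = 3, y_collating = 8.5.
Shadow price of ink = 3.

3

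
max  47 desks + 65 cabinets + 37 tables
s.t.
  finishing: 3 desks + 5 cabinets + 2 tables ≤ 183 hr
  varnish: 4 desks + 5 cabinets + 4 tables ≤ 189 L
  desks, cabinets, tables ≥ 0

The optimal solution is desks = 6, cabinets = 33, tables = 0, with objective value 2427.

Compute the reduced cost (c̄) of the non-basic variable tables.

-5

Both finishing and varnish are binding at x*.
From A_Bᵀ y = c: 3·y_finishing + 4·y_varnish = 47; 5·y_finishing + 5·y_varnish = 65.
Solving: y_finishing = 5, y_varnish = 8.
Reduced cost of tables: c₃ − yᵀa₃ = 37 − (5·2 + 8·4) = 37 − 42 = -5.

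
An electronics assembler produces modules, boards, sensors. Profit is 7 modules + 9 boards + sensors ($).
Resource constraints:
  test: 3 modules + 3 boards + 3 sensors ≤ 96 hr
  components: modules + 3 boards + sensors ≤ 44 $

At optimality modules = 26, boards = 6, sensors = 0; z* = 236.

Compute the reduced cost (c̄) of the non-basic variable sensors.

-6

At the optimum: test uses 96 of 96 (binding); components uses 44 of 44 (binding).
The binding rows give the dual system: 3·y_test + 1·y_components = 7 and 3·y_test + 3·y_components = 9.
Solving: y_test = 2, y_components = 1.
Reduced cost of sensors: c₃ − yᵀa₃ = 1 − (2·3 + 1·1) = 1 − 7 = -6.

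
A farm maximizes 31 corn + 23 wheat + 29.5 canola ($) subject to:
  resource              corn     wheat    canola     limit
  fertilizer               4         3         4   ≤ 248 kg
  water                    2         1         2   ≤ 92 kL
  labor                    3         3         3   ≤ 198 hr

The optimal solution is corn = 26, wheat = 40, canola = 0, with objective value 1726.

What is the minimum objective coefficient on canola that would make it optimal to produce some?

31

At the optimum: fertilizer uses 224 of 248 (slack = 24); water uses 92 of 92 (binding); labor uses 198 of 198 (binding).
Slack constraints have shadow price 0 (complementary slackness).
The binding rows give the dual system: 2·y_water + 3·y_labor = 31 and 1·y_water + 3·y_labor = 23.
This yields shadow prices y_water = 8, y_labor = 5.
canola enters the basis when its profit ≥ yᵀa₃ = 8·2 + 5·3 = 31.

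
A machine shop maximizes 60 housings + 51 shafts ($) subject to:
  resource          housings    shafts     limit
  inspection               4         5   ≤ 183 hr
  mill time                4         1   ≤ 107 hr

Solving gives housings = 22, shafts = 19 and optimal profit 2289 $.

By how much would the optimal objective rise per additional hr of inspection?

Check each constraint at x*: inspection 183/183 (tight); mill time 107/107 (tight).
Dual feasibility on the basic columns requires 4·y_inspection + 4·y_mill time = 60, 5·y_inspection + 1·y_mill time = 51.
Solving: y_inspection = 9, y_mill time = 6.
Shadow price of inspection = 9.

9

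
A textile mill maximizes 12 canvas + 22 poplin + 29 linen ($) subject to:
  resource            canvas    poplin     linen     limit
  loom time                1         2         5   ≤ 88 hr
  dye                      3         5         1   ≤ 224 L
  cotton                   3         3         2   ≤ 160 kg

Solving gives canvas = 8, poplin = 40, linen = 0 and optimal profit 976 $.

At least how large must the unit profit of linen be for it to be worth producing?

32

Check each constraint at x*: loom time 88/88 (tight); dye 224/224 (tight); cotton 144/160 (slack 16).
By complementary slackness, y = 0 for the non-binding constraint.
From A_Bᵀ y = c: 1·y_loom time + 3·y_dye = 12; 2·y_loom time + 5·y_dye = 22.
Solving: y_loom time = 6, y_dye = 2.
linen enters the basis when its profit ≥ yᵀa₃ = 6·5 + 2·1 = 32.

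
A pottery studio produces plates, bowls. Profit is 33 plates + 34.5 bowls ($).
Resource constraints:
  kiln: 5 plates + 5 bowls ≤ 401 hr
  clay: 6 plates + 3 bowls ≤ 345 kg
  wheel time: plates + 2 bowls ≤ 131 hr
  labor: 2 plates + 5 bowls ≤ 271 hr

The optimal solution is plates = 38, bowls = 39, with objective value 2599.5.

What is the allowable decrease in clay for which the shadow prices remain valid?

Binding constraints: clay, labor. The basis is B = [[6,3],[2,5]] with det 24.
Per unit decrease in clay, x* moves by d = (-0.2083, 0.0833).
The basis stays optimal until plates reaches 0; allowable decrease = 182.4 kg.

182.4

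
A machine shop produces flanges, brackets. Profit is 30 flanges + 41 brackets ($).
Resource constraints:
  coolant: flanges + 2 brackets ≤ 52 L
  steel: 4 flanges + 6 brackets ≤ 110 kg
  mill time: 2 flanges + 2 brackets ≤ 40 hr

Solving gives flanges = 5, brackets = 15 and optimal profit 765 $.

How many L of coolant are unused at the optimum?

17

coolant used = 1·5 + 2·15 = 35; slack = 52 − 35 = 17.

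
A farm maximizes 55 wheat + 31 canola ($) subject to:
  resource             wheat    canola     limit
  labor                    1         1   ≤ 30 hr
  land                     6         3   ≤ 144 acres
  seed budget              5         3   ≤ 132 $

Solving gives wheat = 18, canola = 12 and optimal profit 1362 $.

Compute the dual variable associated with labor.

At the optimum: labor uses 30 of 30 (binding); land uses 144 of 144 (binding); seed budget uses 126 of 132 (slack = 6).
Slack constraints have shadow price 0 (complementary slackness).
The binding rows give the dual system: 1·y_labor + 6·y_land = 55 and 1·y_labor + 3·y_land = 31.
This yields shadow prices y_labor = 7, y_land = 8.
Shadow price of labor = 7.

7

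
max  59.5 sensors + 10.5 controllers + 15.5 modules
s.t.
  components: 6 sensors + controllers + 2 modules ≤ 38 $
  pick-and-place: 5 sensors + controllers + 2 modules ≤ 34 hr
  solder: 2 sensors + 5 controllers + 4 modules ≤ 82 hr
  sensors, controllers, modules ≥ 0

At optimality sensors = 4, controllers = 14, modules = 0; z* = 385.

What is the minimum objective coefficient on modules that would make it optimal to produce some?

21

Check each constraint at x*: components 38/38 (tight); pick-and-place 34/34 (tight); solder 78/82 (slack 4).
By complementary slackness, y = 0 for the non-binding constraint.
Dual feasibility on the basic columns requires 6·y_components + 5·y_pick-and-place = 59.5, 1·y_components + 1·y_pick-and-place = 10.5.
This yields shadow prices y_components = 7, y_pick-and-place = 3.5.
modules enters the basis when its profit ≥ yᵀa₃ = 7·2 + 3.5·2 = 21.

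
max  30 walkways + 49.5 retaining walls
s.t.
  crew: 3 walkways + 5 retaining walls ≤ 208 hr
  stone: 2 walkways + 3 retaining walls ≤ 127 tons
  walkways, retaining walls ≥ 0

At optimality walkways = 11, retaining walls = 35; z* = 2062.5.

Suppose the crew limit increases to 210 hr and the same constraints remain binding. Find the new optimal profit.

2080.5

At the optimum: crew uses 208 of 208 (binding); stone uses 127 of 127 (binding).
Dual feasibility on the basic columns requires 3·y_crew + 2·y_stone = 30, 5·y_crew + 3·y_stone = 49.5.
This yields shadow prices y_crew = 9, y_stone = 1.5.
Δz = y_crew·Δb = 9 × (2) = 18, so new z* = 2062.5 + 18 = 2080.5.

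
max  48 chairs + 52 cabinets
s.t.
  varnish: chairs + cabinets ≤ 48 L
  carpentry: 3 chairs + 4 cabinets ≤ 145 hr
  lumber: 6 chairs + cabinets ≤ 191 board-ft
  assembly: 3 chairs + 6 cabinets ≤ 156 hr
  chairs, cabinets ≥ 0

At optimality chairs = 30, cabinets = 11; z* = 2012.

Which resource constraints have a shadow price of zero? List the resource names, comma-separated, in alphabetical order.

varnish: 41/48 (slack 7)
carpentry: 134/145 (slack 11)
lumber: 191/191 (binding)
assembly: 156/156 (binding)
By complementary slackness, a constraint with positive slack has shadow price 0 → carpentry, varnish.

carpentry, varnish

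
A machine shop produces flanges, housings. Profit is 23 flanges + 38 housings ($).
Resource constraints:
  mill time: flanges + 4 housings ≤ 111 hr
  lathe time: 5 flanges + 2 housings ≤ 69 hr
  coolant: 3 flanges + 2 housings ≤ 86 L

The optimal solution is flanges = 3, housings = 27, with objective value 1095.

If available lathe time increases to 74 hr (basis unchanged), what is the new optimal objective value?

1110

Check each constraint at x*: mill time 111/111 (tight); lathe time 69/69 (tight); coolant 63/86 (slack 23).
By complementary slackness, y = 0 for the non-binding constraint.
The binding rows give the dual system: 1·y_mill time + 5·y_lathe time = 23 and 4·y_mill time + 2·y_lathe time = 38.
Solving: y_mill time = 8, y_lathe time = 3.
Δz = y_lathe time·Δb = 3 × (5) = 15, so new z* = 1095 + 15 = 1110.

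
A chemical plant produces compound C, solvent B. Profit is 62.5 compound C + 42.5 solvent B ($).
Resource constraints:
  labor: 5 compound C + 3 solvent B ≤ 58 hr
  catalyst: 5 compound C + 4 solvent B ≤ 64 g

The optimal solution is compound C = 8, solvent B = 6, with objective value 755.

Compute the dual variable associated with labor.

7.5

At the optimum: labor uses 58 of 58 (binding); catalyst uses 64 of 64 (binding).
From A_Bᵀ y = c: 5·y_labor + 5·y_catalyst = 62.5; 3·y_labor + 4·y_catalyst = 42.5.
This yields shadow prices y_labor = 7.5, y_catalyst = 5.
Shadow price of labor = 7.5.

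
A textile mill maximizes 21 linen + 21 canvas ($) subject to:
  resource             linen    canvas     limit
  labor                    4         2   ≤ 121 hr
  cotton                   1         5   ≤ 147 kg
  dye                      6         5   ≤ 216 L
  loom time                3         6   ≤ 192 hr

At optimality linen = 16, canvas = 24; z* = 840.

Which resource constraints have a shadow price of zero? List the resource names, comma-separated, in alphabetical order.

cotton, labor

labor: 112/121 (slack 9)
cotton: 136/147 (slack 11)
dye: 216/216 (binding)
loom time: 192/192 (binding)
By complementary slackness, a constraint with positive slack has shadow price 0 → cotton, labor.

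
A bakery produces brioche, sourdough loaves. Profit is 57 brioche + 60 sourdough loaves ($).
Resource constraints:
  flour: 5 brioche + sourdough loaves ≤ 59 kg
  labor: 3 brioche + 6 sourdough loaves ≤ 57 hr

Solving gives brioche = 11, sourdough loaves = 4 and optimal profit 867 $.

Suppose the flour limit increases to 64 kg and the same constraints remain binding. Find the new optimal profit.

897

At the optimum: flour uses 59 of 59 (binding); labor uses 57 of 57 (binding).
The binding rows give the dual system: 5·y_flour + 3·y_labor = 57 and 1·y_flour + 6·y_labor = 60.
Solving: y_flour = 6, y_labor = 9.
Δz = y_flour·Δb = 6 × (5) = 30, so new z* = 867 + 30 = 897.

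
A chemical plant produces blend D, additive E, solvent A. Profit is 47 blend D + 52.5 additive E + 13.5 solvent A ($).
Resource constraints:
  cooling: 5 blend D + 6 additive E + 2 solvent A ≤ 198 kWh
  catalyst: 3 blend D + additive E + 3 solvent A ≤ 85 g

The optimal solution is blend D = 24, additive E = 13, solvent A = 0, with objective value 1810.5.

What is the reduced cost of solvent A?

At the optimum: cooling uses 198 of 198 (binding); catalyst uses 85 of 85 (binding).
Dual feasibility on the basic columns requires 5·y_cooling + 3·y_catalyst = 47, 6·y_cooling + 1·y_catalyst = 52.5.
This yields shadow prices y_cooling = 8.5, y_catalyst = 1.5.
Reduced cost of solvent A: c₃ − yᵀa₃ = 13.5 − (8.5·2 + 1.5·3) = 13.5 − 21.5 = -8.

-8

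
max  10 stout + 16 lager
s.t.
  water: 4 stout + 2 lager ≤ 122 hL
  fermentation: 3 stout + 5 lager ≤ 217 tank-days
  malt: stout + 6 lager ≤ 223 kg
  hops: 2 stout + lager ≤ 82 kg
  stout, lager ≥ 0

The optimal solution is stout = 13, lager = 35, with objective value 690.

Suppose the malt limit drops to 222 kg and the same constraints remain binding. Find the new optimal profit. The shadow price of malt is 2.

Δb = -1, so new z* = 690 + (2)·(-1) = 690 − 2 = 688.

688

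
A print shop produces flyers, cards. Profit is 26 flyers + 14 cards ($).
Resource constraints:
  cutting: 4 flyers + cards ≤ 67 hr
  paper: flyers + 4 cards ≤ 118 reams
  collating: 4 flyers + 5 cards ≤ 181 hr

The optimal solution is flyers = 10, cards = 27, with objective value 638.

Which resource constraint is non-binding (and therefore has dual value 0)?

collating

cutting: 67/67 (binding)
paper: 118/118 (binding)
collating: 175/181 (slack 6)
By complementary slackness, a constraint with positive slack has shadow price 0 → collating.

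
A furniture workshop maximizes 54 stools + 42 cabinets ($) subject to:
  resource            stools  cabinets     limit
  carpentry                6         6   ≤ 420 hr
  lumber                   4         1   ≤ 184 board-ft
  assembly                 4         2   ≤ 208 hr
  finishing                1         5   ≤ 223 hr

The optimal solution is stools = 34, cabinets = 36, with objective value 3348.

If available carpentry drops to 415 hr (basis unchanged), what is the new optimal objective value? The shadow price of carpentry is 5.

3323

Δb = -5, so new z* = 3348 + (5)·(-5) = 3348 − 25 = 3323.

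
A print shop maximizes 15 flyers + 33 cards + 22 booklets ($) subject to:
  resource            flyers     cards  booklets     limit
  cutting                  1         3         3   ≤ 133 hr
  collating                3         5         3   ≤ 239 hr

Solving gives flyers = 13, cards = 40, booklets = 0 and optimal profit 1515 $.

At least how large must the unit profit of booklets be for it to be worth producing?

Check each constraint at x*: cutting 133/133 (tight); collating 239/239 (tight).
Dual feasibility on the basic columns requires 1·y_cutting + 3·y_collating = 15, 3·y_cutting + 5·y_collating = 33.
This yields shadow prices y_cutting = 6, y_collating = 3.
booklets enters the basis when its profit ≥ yᵀa₃ = 6·3 + 3·3 = 27.

27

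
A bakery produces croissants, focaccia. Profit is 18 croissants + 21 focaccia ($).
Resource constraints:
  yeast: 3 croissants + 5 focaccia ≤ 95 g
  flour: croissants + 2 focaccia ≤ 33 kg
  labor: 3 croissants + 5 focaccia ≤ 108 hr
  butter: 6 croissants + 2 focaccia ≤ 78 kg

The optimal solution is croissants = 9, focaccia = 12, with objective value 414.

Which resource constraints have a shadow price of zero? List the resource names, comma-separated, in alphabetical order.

yeast: 87/95 (slack 8)
flour: 33/33 (binding)
labor: 87/108 (slack 21)
butter: 78/78 (binding)
By complementary slackness, a constraint with positive slack has shadow price 0 → labor, yeast.

labor, yeast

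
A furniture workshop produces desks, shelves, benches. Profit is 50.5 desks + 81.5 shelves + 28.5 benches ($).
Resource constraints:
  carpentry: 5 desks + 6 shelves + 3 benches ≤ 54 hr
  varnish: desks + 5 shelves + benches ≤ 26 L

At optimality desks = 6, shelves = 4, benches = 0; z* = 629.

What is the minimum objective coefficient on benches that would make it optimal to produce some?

Both carpentry and varnish are binding at x*.
Dual feasibility on the basic columns requires 5·y_carpentry + 1·y_varnish = 50.5, 6·y_carpentry + 5·y_varnish = 81.5.
This yields shadow prices y_carpentry = 9, y_varnish = 5.5.
benches enters the basis when its profit ≥ yᵀa₃ = 9·3 + 5.5·1 = 32.5.

32.5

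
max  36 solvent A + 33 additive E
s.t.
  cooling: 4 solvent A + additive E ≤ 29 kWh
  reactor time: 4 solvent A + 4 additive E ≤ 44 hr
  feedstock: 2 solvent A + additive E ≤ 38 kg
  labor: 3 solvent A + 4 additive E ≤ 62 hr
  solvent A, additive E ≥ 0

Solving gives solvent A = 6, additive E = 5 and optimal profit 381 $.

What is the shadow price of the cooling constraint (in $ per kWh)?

At the optimum: cooling uses 29 of 29 (binding); reactor time uses 44 of 44 (binding); feedstock uses 17 of 38 (slack = 21); labor uses 38 of 62 (slack = 24).
Slack constraints have shadow price 0 (complementary slackness).
Dual feasibility on the basic columns requires 4·y_cooling + 4·y_reactor time = 36, 1·y_cooling + 4·y_reactor time = 33.
This yields shadow prices y_cooling = 1, y_reactor time = 8.
Shadow price of cooling = 1.

1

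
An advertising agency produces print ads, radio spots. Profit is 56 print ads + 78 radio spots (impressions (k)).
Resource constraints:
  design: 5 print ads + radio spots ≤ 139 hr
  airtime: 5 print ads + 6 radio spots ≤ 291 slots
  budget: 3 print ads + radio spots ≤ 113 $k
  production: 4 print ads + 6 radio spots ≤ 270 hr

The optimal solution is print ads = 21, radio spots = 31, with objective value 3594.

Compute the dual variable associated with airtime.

4

At the optimum: design uses 136 of 139 (slack = 3); airtime uses 291 of 291 (binding); budget uses 94 of 113 (slack = 19); production uses 270 of 270 (binding).
By complementary slackness, y = 0 for the non-binding constraints.
Dual feasibility on the basic columns requires 5·y_airtime + 4·y_production = 56, 6·y_airtime + 6·y_production = 78.
→ y_airtime = 4 and y_production = 9.
Shadow price of airtime = 4.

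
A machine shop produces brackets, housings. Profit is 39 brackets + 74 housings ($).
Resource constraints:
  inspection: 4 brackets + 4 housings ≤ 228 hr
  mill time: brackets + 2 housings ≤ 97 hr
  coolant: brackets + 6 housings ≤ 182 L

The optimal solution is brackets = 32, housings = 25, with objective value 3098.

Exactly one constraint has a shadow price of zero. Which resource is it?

mill time

inspection: 228/228 (binding)
mill time: 82/97 (slack 15)
coolant: 182/182 (binding)
By complementary slackness, a constraint with positive slack has shadow price 0 → mill time.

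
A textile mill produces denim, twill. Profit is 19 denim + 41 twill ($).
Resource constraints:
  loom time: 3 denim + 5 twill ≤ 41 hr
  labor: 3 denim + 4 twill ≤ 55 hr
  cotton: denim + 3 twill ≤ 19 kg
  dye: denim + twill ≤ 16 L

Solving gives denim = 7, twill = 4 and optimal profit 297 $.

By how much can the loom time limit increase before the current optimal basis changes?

10

Binding constraints: loom time, cotton. The basis is B = [[3,5],[1,3]] with det 4.
Per unit increase in loom time, x* moves by d = (0.75, -0.25).
The basis stays optimal until dye becomes binding; allowable increase = 10 hr.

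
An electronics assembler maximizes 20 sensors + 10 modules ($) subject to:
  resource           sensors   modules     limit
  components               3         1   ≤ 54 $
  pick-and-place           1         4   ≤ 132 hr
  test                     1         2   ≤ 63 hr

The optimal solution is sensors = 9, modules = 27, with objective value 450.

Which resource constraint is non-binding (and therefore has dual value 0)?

components: 54/54 (binding)
pick-and-place: 117/132 (slack 15)
test: 63/63 (binding)
By complementary slackness, a constraint with positive slack has shadow price 0 → pick-and-place.

pick-and-place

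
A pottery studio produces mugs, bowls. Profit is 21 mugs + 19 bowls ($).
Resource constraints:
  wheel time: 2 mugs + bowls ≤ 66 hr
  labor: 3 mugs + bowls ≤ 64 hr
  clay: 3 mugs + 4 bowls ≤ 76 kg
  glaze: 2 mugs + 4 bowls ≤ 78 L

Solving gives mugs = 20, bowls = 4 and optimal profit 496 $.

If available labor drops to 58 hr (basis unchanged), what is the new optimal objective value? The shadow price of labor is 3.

Δb = -6, so new z* = 496 + (3)·(-6) = 496 − 18 = 478.

478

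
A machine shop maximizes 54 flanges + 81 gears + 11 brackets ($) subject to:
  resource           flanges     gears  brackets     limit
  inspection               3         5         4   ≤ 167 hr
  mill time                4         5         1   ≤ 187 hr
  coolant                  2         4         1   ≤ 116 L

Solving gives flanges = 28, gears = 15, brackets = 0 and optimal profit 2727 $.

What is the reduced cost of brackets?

Binding: mill time and coolant. Non-binding: inspection (8 unused).
By complementary slackness, y = 0 for the non-binding constraint.
From A_Bᵀ y = c: 4·y_mill time + 2·y_coolant = 54; 5·y_mill time + 4·y_coolant = 81.
This yields shadow prices y_mill time = 9, y_coolant = 9.
Reduced cost of brackets: c₃ − yᵀa₃ = 11 − (9·1 + 9·1) = 11 − 18 = -7.

-7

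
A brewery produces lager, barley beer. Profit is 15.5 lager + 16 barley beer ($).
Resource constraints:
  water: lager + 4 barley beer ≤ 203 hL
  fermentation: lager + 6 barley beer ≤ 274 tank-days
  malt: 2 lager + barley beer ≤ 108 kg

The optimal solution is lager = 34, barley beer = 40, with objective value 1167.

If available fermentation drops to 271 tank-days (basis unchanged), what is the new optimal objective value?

1162.5

At the optimum: water uses 194 of 203 (slack = 9); fermentation uses 274 of 274 (binding); malt uses 108 of 108 (binding).
Since water is not tight, its dual is 0.
From A_Bᵀ y = c: 1·y_fermentation + 2·y_malt = 15.5; 6·y_fermentation + 1·y_malt = 16.
→ y_fermentation = 1.5 and y_malt = 7.
Δz = y_fermentation·Δb = 1.5 × (-3) = -4.5, so new z* = 1167 − 4.5 = 1162.5.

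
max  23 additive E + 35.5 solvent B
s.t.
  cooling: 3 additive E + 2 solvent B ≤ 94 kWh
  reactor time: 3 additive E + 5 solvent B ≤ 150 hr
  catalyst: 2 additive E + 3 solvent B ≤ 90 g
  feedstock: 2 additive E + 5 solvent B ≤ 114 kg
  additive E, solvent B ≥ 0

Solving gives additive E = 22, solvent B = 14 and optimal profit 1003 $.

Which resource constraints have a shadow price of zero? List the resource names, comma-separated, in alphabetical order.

cooling: 94/94 (binding)
reactor time: 136/150 (slack 14)
catalyst: 86/90 (slack 4)
feedstock: 114/114 (binding)
By complementary slackness, a constraint with positive slack has shadow price 0 → catalyst, reactor time.

catalyst, reactor time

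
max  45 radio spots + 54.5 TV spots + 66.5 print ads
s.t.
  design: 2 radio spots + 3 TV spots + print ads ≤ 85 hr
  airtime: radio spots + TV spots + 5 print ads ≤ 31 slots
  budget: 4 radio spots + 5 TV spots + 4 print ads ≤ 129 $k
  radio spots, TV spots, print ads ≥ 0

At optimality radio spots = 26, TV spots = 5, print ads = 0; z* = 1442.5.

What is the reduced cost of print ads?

-6.5

At the optimum: design uses 67 of 85 (slack = 18); airtime uses 31 of 31 (binding); budget uses 129 of 129 (binding).
Slack constraints have shadow price 0 (complementary slackness).
From A_Bᵀ y = c: 1·y_airtime + 4·y_budget = 45; 1·y_airtime + 5·y_budget = 54.5.
→ y_airtime = 7 and y_budget = 9.5.
Reduced cost of print ads: c₃ − yᵀa₃ = 66.5 − (7·5 + 9.5·4) = 66.5 − 73 = -6.5.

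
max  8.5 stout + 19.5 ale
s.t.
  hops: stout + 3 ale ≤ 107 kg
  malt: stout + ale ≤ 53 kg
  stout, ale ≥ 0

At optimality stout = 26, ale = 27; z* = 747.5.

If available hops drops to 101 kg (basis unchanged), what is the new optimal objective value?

Both hops and malt are binding at x*.
The binding rows give the dual system: 1·y_hops + 1·y_malt = 8.5 and 3·y_hops + 1·y_malt = 19.5.
This yields shadow prices y_hops = 5.5, y_malt = 3.
Δz = y_hops·Δb = 5.5 × (-6) = -33, so new z* = 747.5 − 33 = 714.5.

714.5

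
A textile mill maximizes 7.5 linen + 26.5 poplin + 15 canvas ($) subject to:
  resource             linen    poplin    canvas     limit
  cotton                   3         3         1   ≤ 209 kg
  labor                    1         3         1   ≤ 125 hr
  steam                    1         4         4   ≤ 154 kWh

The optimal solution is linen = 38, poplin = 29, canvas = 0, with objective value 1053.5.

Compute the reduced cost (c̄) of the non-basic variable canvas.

Binding: labor and steam. Non-binding: cotton (8 unused).
By complementary slackness, y = 0 for the non-binding constraint.
Dual feasibility on the basic columns requires 1·y_labor + 1·y_steam = 7.5, 3·y_labor + 4·y_steam = 26.5.
Solving: y_labor = 3.5, y_steam = 4.
Reduced cost of canvas: c₃ − yᵀa₃ = 15 − (3.5·1 + 4·4) = 15 − 19.5 = -4.5.

-4.5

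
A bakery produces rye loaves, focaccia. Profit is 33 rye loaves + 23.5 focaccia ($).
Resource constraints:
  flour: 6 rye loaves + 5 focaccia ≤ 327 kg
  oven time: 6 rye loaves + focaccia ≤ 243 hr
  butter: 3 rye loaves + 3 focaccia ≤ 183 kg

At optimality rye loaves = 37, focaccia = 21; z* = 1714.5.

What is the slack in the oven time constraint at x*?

0

oven time used = 6·37 + 1·21 = 243; slack = 243 − 243 = 0.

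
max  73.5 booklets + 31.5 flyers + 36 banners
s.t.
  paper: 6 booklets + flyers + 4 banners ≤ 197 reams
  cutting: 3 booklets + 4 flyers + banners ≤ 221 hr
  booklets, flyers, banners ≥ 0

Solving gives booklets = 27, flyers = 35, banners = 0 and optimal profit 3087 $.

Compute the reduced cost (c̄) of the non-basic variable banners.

-7.5

At the optimum: paper uses 197 of 197 (binding); cutting uses 221 of 221 (binding).
From A_Bᵀ y = c: 6·y_paper + 3·y_cutting = 73.5; 1·y_paper + 4·y_cutting = 31.5.
This yields shadow prices y_paper = 9.5, y_cutting = 5.5.
Reduced cost of banners: c₃ − yᵀa₃ = 36 − (9.5·4 + 5.5·1) = 36 − 43.5 = -7.5.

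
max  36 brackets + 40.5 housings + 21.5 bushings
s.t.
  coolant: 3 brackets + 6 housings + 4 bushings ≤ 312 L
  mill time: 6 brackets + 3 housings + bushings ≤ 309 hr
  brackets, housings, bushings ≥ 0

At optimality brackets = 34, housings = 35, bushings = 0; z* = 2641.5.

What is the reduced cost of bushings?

At the optimum: coolant uses 312 of 312 (binding); mill time uses 309 of 309 (binding).
From A_Bᵀ y = c: 3·y_coolant + 6·y_mill time = 36; 6·y_coolant + 3·y_mill time = 40.5.
Solving: y_coolant = 5, y_mill time = 3.5.
Reduced cost of bushings: c₃ − yᵀa₃ = 21.5 − (5·4 + 3.5·1) = 21.5 − 23.5 = -2.

-2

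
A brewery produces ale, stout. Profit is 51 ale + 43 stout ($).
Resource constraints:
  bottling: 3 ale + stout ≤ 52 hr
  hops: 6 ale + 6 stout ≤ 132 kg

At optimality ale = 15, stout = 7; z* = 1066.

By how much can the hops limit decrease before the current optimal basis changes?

28

Binding constraints: bottling, hops. The basis is B = [[3,1],[6,6]] with det 12.
Per unit decrease in hops, x* moves by d = (0.0833, -0.25).
The basis stays optimal until stout reaches 0; allowable decrease = 28 kg.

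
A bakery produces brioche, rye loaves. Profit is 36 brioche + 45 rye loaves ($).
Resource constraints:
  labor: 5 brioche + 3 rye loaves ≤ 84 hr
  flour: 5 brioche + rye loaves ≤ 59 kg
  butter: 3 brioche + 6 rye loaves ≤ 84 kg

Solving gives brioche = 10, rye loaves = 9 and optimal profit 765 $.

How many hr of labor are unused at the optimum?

labor used = 5·10 + 3·9 = 77; slack = 84 − 77 = 7.

7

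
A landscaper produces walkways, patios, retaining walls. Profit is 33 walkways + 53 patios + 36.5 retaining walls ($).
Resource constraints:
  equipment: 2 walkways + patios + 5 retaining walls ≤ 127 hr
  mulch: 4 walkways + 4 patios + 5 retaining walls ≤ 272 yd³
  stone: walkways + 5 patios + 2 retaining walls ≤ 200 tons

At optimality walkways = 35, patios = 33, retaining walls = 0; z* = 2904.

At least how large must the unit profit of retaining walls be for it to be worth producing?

At the optimum: equipment uses 103 of 127 (slack = 24); mulch uses 272 of 272 (binding); stone uses 200 of 200 (binding).
Since equipment is not tight, its dual is 0.
From A_Bᵀ y = c: 4·y_mulch + 1·y_stone = 33; 4·y_mulch + 5·y_stone = 53.
Solving: y_mulch = 7, y_stone = 5.
retaining walls enters the basis when its profit ≥ yᵀa₃ = 7·5 + 5·2 = 45.

45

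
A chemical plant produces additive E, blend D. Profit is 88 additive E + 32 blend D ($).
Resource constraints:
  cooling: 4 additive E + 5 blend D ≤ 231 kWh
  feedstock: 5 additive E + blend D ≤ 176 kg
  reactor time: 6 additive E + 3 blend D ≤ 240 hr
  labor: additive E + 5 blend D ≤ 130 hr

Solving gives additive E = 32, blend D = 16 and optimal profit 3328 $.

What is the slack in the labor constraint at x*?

labor used = 1·32 + 5·16 = 112; slack = 130 − 112 = 18.

18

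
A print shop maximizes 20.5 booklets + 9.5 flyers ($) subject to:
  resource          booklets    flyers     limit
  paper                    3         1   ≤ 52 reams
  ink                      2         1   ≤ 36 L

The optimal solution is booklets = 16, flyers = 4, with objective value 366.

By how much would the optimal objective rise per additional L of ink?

8

Check each constraint at x*: paper 52/52 (tight); ink 36/36 (tight).
From A_Bᵀ y = c: 3·y_paper + 2·y_ink = 20.5; 1·y_paper + 1·y_ink = 9.5.
→ y_paper = 1.5 and y_ink = 8.
Shadow price of ink = 8.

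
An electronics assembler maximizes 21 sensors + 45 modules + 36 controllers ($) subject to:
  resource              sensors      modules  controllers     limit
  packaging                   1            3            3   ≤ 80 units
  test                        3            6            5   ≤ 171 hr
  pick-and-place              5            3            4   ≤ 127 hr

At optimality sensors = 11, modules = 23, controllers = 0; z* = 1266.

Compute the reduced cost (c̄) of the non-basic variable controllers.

At the optimum: packaging uses 80 of 80 (binding); test uses 171 of 171 (binding); pick-and-place uses 124 of 127 (slack = 3).
Slack constraints have shadow price 0 (complementary slackness).
Dual feasibility on the basic columns requires 1·y_packaging + 3·y_test = 21, 3·y_packaging + 6·y_test = 45.
Solving: y_packaging = 3, y_test = 6.
Reduced cost of controllers: c₃ − yᵀa₃ = 36 − (3·3 + 6·5) = 36 − 39 = -3.

-3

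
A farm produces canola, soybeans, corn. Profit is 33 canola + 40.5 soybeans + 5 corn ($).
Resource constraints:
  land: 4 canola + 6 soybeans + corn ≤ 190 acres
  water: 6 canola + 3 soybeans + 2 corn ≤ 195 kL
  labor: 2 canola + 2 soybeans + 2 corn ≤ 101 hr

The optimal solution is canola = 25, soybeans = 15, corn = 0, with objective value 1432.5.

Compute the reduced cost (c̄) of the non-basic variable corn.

At the optimum: land uses 190 of 190 (binding); water uses 195 of 195 (binding); labor uses 80 of 101 (slack = 21).
Slack constraints have shadow price 0 (complementary slackness).
From A_Bᵀ y = c: 4·y_land + 6·y_water = 33; 6·y_land + 3·y_water = 40.5.
Solving: y_land = 6, y_water = 1.5.
Reduced cost of corn: c₃ − yᵀa₃ = 5 − (6·1 + 1.5·2) = 5 − 9 = -4.

-4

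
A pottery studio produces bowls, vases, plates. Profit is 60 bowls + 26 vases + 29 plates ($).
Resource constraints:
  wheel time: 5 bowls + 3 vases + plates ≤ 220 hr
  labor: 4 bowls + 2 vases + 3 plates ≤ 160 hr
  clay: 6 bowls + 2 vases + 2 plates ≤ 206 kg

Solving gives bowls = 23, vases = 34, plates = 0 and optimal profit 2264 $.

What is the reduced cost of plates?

-6

At the optimum: wheel time uses 217 of 220 (slack = 3); labor uses 160 of 160 (binding); clay uses 206 of 206 (binding).
Since wheel time is not tight, its dual is 0.
Dual feasibility on the basic columns requires 4·y_labor + 6·y_clay = 60, 2·y_labor + 2·y_clay = 26.
This yields shadow prices y_labor = 9, y_clay = 4.
Reduced cost of plates: c₃ − yᵀa₃ = 29 − (9·3 + 4·2) = 29 − 35 = -6.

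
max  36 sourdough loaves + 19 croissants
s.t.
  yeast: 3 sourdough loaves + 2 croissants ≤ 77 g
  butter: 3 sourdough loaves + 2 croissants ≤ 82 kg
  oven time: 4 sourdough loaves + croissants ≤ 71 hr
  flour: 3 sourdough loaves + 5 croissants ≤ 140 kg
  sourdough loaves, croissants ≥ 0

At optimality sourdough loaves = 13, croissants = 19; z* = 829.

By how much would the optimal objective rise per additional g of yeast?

8

Binding: yeast and oven time. Non-binding: butter (5 unused), flour (6 unused).
Since butter, flour are not tight, their duals are 0.
The binding rows give the dual system: 3·y_yeast + 4·y_oven time = 36 and 2·y_yeast + 1·y_oven time = 19.
Solving: y_yeast = 8, y_oven time = 3.
Shadow price of yeast = 8.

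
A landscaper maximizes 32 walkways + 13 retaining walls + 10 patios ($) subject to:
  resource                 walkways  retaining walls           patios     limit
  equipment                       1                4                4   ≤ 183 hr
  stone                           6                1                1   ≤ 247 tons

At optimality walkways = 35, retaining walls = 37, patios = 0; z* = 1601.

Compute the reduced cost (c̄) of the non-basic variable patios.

-3

Both equipment and stone are binding at x*.
From A_Bᵀ y = c: 1·y_equipment + 6·y_stone = 32; 4·y_equipment + 1·y_stone = 13.
Solving: y_equipment = 2, y_stone = 5.
Reduced cost of patios: c₃ − yᵀa₃ = 10 − (2·4 + 5·1) = 10 − 13 = -3.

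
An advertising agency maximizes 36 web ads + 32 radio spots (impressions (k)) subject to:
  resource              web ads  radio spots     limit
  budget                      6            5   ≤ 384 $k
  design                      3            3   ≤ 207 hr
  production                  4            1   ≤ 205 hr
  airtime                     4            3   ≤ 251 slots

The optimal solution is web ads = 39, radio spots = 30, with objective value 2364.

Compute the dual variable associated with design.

4

Check each constraint at x*: budget 384/384 (tight); design 207/207 (tight); production 186/205 (slack 19); airtime 246/251 (slack 5).
Slack constraints have shadow price 0 (complementary slackness).
From A_Bᵀ y = c: 6·y_budget + 3·y_design = 36; 5·y_budget + 3·y_design = 32.
This yields shadow prices y_budget = 4, y_design = 4.
Shadow price of design = 4.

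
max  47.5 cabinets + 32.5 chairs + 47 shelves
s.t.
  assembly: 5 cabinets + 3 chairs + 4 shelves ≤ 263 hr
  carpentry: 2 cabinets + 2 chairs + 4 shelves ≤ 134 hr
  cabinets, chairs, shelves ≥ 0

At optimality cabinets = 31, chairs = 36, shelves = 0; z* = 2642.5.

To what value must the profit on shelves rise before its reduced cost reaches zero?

50

Check each constraint at x*: assembly 263/263 (tight); carpentry 134/134 (tight).
From A_Bᵀ y = c: 5·y_assembly + 2·y_carpentry = 47.5; 3·y_assembly + 2·y_carpentry = 32.5.
Solving: y_assembly = 7.5, y_carpentry = 5.
shelves enters the basis when its profit ≥ yᵀa₃ = 7.5·4 + 5·4 = 50.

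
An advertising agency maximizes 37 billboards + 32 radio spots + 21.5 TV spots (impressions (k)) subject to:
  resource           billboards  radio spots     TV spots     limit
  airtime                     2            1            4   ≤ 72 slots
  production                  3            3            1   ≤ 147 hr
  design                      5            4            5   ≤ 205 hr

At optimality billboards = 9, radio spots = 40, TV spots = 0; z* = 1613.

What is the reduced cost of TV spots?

At the optimum: airtime uses 58 of 72 (slack = 14); production uses 147 of 147 (binding); design uses 205 of 205 (binding).
Since airtime is not tight, its dual is 0.
From A_Bᵀ y = c: 3·y_production + 5·y_design = 37; 3·y_production + 4·y_design = 32.
This yields shadow prices y_production = 4, y_design = 5.
Reduced cost of TV spots: c₃ − yᵀa₃ = 21.5 − (4·1 + 5·5) = 21.5 − 29 = -7.5.

-7.5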